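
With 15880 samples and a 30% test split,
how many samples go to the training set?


Test set = 15880 * 30% = 4764. Training set = 15880 - 4764 = 11116.

11116


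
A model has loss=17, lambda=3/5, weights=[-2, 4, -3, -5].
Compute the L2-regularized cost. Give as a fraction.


L2 sq norm = sum(w^2) = 54. J = 17 + 3/5 * 54 = 247/5.

247/5


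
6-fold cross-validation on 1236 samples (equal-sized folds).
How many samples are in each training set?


Each validation fold has 1236/6 = 206 samples. Training set = 1236 - 206 = 1030.

1030


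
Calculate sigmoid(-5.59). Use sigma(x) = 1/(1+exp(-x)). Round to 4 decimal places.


sigma(-5.59) = 1/(1+e^(5.59)) = 1/(1+267.735620) = 1/268.735620 = 0.0037.

0.0037


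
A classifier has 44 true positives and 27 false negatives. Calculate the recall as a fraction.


Recall = TP / (TP + FN) = 44 / 71 = 44/71.

44/71


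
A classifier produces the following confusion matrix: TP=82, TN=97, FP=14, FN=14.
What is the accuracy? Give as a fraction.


Accuracy = (TP + TN) / (TP + TN + FP + FN) = (82 + 97) / 207 = 179/207.

179/207


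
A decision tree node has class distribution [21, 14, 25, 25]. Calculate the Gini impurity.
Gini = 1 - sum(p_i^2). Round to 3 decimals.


Total = 85. Proportions: 21/85, 14/85, 25/85, 25/85. sum(p_i^2) = 0.2612. Gini = 1 - 0.2612 = 0.7388, which rounds to 0.739.

0.739


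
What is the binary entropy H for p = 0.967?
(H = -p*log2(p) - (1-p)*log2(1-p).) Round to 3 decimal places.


H = -0.967*log2(0.967) - 0.033*log2(0.033) = 0.209.

0.209


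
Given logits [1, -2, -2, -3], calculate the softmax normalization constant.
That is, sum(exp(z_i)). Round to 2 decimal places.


Denom = e^1=2.7183 + e^-2=0.1353 + e^-2=0.1353 + e^-3=0.0498. Sum = 3.0387, which rounds to 3.04.

3.04


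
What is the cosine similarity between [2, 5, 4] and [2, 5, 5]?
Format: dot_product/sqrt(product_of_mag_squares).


dot = 49. |a|^2 = 45, |b|^2 = 54. cos = 49/sqrt(2430).

49/sqrt(2430)


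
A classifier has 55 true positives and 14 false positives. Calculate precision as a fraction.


Precision = TP / (TP + FP) = 55 / 69 = 55/69.

55/69


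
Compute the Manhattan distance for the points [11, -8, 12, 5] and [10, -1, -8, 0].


d = sum of absolute differences: |11-10|=1 + |-8--1|=7 + |12--8|=20 + |5-0|=5 = 33.

33


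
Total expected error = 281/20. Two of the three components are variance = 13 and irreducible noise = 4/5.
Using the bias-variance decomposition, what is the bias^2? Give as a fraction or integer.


Total error = bias^2 + variance + irreducible noise. So bias^2 = 281/20 - 13 - 4/5 = 1/4.

1/4


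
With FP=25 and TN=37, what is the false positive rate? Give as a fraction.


FPR = FP / (FP + TN) = 25 / 62 = 25/62.

25/62


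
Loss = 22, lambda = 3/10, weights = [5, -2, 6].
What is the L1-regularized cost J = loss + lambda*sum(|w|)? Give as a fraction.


L1 norm = sum(|w|) = 13. J = 22 + 3/10 * 13 = 259/10.

259/10


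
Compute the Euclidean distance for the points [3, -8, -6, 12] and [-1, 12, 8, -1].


d = sqrt(sum of squared differences). (3--1)^2=16, (-8-12)^2=400, (-6-8)^2=196, (12--1)^2=169. Sum = 781.

sqrt(781)


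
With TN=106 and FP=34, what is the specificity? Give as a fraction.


Specificity = TN / (TN + FP) = 106 / 140 = 53/70.

53/70


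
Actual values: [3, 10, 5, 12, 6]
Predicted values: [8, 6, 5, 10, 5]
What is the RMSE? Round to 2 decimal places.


MSE = 9.2000. RMSE = sqrt(9.2000) = 3.03.

3.03


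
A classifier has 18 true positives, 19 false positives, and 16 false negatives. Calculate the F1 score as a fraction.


Precision = 18/37 = 18/37. Recall = 18/34 = 9/17. F1 = 2*P*R/(P+R) = 36/71.

36/71


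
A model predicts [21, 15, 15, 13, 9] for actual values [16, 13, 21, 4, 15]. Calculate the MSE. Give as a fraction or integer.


MSE = (1/5) * ((16-21)^2=25 + (13-15)^2=4 + (21-15)^2=36 + (4-13)^2=81 + (15-9)^2=36). Sum = 182. MSE = 182/5.

182/5


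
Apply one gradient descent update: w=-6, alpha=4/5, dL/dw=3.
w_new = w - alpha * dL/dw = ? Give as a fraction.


w_new = -6 - 4/5 * 3 = -6 - 12/5 = -42/5.

-42/5


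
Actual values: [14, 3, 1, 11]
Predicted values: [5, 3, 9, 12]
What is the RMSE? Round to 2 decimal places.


MSE = 36.5000. RMSE = sqrt(36.5000) = 6.04.

6.04


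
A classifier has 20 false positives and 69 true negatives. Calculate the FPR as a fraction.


FPR = FP / (FP + TN) = 20 / 89 = 20/89.

20/89


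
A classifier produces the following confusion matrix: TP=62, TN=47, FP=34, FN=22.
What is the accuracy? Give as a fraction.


Accuracy = (TP + TN) / (TP + TN + FP + FN) = (62 + 47) / 165 = 109/165.

109/165


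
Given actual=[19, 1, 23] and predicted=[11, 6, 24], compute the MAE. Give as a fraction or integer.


MAE = (1/3) * (|19-11|=8 + |1-6|=5 + |23-24|=1). Sum = 14. MAE = 14/3.

14/3


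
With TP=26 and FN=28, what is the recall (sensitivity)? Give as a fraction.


Recall = TP / (TP + FN) = 26 / 54 = 13/27.

13/27


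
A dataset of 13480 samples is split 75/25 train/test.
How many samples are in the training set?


Test set = 13480 * 25% = 3370. Training set = 13480 - 3370 = 10110.

10110


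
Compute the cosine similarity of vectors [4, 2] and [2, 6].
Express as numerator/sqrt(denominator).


dot = 20. |a|^2 = 20, |b|^2 = 40. cos = 20/sqrt(800).

20/sqrt(800)


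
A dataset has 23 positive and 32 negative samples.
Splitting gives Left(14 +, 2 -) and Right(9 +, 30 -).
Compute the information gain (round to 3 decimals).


H(parent) = 0.9806. H(left) = 0.5436, H(right) = 0.7793. Weighted = (16/55)*0.5436 + (39/55)*0.7793 = 0.7107. IG = 0.9806 - 0.7107 = 0.2699, which rounds to 0.270.

0.270


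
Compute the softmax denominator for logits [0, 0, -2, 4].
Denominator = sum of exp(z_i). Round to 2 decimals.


Denom = e^0=1.0000 + e^0=1.0000 + e^-2=0.1353 + e^4=54.5982. Sum = 56.7335, which rounds to 56.73.

56.73


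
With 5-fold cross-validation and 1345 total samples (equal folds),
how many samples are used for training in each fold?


Each validation fold has 1345/5 = 269 samples. Training set = 1345 - 269 = 1076.

1076


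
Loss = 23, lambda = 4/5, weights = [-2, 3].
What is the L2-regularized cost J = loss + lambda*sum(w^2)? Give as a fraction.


L2 sq norm = sum(w^2) = 13. J = 23 + 4/5 * 13 = 167/5.

167/5


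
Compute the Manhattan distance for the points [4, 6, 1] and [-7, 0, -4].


d = sum of absolute differences: |4--7|=11 + |6-0|=6 + |1--4|=5 = 22.

22


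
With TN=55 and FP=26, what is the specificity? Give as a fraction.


Specificity = TN / (TN + FP) = 55 / 81 = 55/81.

55/81


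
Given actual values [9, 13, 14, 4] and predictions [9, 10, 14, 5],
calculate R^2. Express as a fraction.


Mean(y) = 10. SS_res = 10. SS_tot = 62. R^2 = 1 - 10/(62) = 26/31.

26/31


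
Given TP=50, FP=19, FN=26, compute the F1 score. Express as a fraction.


Precision = 50/69 = 50/69. Recall = 50/76 = 25/38. F1 = 2*P*R/(P+R) = 20/29.

20/29


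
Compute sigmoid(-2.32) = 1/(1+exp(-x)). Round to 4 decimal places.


sigma(-2.32) = 1/(1+e^(2.32)) = 1/(1+10.175674) = 1/11.175674 = 0.0895.

0.0895


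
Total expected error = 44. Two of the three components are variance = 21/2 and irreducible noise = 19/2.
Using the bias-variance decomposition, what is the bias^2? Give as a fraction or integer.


Total error = bias^2 + variance + irreducible noise. So bias^2 = 44 - 21/2 - 19/2 = 24.

24


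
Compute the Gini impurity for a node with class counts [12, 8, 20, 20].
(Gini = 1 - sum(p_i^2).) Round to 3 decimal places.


Total = 60. Proportions: 12/60, 8/60, 20/60, 20/60. sum(p_i^2) = 0.2800. Gini = 1 - 0.2800 = 0.7200, which rounds to 0.720.

0.720


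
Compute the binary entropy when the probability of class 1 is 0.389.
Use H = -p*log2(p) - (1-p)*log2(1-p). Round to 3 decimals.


H = -0.389*log2(0.389) - 0.611*log2(0.611) = 0.964.

0.964


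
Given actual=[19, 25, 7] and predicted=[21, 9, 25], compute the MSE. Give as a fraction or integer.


MSE = (1/3) * ((19-21)^2=4 + (25-9)^2=256 + (7-25)^2=324). Sum = 584. MSE = 584/3.

584/3


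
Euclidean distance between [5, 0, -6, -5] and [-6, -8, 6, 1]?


d = sqrt(sum of squared differences). (5--6)^2=121, (0--8)^2=64, (-6-6)^2=144, (-5-1)^2=36. Sum = 365.

sqrt(365)


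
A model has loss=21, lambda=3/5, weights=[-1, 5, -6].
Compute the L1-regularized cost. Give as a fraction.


L1 norm = sum(|w|) = 12. J = 21 + 3/5 * 12 = 141/5.

141/5


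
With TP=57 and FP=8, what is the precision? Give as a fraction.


Precision = TP / (TP + FP) = 57 / 65 = 57/65.

57/65


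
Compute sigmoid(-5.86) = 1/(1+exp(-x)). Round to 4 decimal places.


sigma(-5.86) = 1/(1+e^(5.86)) = 1/(1+350.724144) = 1/351.724144 = 0.0028.

0.0028


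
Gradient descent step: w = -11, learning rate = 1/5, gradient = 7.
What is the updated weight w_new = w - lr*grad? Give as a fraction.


w_new = -11 - 1/5 * 7 = -11 - 7/5 = -62/5.

-62/5


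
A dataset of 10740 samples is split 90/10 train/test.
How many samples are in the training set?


Test set = 10740 * 10% = 1074. Training set = 10740 - 1074 = 9666.

9666


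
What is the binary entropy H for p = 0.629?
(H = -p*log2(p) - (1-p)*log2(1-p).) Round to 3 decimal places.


H = -0.629*log2(0.629) - 0.371*log2(0.371) = 0.951.

0.951


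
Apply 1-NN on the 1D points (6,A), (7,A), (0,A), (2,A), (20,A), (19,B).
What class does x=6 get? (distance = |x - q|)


Distances: |6-6|=0, |7-6|=1, |0-6|=6, |2-6|=4, |20-6|=14, |19-6|=13. 1 nearest: (6,A). Counts: {'A': 1}. Majority class: A.

A


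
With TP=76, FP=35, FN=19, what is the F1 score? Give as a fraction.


Precision = 76/111 = 76/111. Recall = 76/95 = 4/5. F1 = 2*P*R/(P+R) = 76/103.

76/103


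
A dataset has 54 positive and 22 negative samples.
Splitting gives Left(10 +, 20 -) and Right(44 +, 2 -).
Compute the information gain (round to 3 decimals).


H(parent) = 0.8680. H(left) = 0.9183, H(right) = 0.2580. Weighted = (30/76)*0.9183 + (46/76)*0.2580 = 0.5186. IG = 0.8680 - 0.5186 = 0.3494, which rounds to 0.349.

0.349


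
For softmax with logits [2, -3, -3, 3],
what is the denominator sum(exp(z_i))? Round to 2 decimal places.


Denom = e^2=7.3891 + e^-3=0.0498 + e^-3=0.0498 + e^3=20.0855. Sum = 27.5742, which rounds to 27.57.

27.57


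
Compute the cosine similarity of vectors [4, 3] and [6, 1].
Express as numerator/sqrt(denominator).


dot = 27. |a|^2 = 25, |b|^2 = 37. cos = 27/sqrt(925).

27/sqrt(925)


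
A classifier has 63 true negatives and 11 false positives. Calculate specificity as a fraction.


Specificity = TN / (TN + FP) = 63 / 74 = 63/74.

63/74


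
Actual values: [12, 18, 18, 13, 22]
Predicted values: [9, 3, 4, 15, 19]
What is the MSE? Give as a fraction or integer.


MSE = (1/5) * ((12-9)^2=9 + (18-3)^2=225 + (18-4)^2=196 + (13-15)^2=4 + (22-19)^2=9). Sum = 443. MSE = 443/5.

443/5


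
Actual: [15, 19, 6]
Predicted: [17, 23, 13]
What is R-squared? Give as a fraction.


Mean(y) = 40/3. SS_res = 69. SS_tot = 266/3. R^2 = 1 - 69/(266/3) = 59/266.

59/266


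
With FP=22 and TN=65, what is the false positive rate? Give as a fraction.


FPR = FP / (FP + TN) = 22 / 87 = 22/87.

22/87


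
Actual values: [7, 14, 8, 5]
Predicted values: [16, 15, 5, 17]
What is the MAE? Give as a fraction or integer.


MAE = (1/4) * (|7-16|=9 + |14-15|=1 + |8-5|=3 + |5-17|=12). Sum = 25. MAE = 25/4.

25/4


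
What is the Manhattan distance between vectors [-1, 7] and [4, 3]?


d = sum of absolute differences: |-1-4|=5 + |7-3|=4 = 9.

9


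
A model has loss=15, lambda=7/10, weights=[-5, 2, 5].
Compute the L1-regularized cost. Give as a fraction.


L1 norm = sum(|w|) = 12. J = 15 + 7/10 * 12 = 117/5.

117/5


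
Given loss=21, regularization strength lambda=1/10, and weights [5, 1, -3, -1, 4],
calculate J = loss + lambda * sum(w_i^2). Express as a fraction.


L2 sq norm = sum(w^2) = 52. J = 21 + 1/10 * 52 = 131/5.

131/5


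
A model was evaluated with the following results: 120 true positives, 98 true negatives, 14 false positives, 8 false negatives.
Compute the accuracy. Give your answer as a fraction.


Accuracy = (TP + TN) / (TP + TN + FP + FN) = (120 + 98) / 240 = 109/120.

109/120


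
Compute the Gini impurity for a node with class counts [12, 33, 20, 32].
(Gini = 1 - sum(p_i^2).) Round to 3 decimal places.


Total = 97. Proportions: 12/97, 33/97, 20/97, 32/97. sum(p_i^2) = 0.2824. Gini = 1 - 0.2824 = 0.7176, which rounds to 0.718.

0.718


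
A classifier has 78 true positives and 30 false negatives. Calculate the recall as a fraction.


Recall = TP / (TP + FN) = 78 / 108 = 13/18.

13/18


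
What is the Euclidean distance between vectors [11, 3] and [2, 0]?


d = sqrt(sum of squared differences). (11-2)^2=81, (3-0)^2=9. Sum = 90.

sqrt(90)


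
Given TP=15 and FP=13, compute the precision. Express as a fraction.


Precision = TP / (TP + FP) = 15 / 28 = 15/28.

15/28


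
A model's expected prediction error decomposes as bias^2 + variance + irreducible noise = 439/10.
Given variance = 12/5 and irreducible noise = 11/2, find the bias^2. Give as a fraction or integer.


Total error = bias^2 + variance + irreducible noise. So bias^2 = 439/10 - 12/5 - 11/2 = 36.

36


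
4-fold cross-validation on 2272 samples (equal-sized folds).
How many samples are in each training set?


Each validation fold has 2272/4 = 568 samples. Training set = 2272 - 568 = 1704.

1704


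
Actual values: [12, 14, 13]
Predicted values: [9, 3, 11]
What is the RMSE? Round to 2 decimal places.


MSE = 44.6667. RMSE = sqrt(44.6667) = 6.68.

6.68


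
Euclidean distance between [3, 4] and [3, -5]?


d = sqrt(sum of squared differences). (3-3)^2=0, (4--5)^2=81. Sum = 81.

9


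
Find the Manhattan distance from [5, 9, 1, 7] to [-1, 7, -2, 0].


d = sum of absolute differences: |5--1|=6 + |9-7|=2 + |1--2|=3 + |7-0|=7 = 18.

18


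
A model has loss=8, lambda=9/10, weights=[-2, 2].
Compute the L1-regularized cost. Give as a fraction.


L1 norm = sum(|w|) = 4. J = 8 + 9/10 * 4 = 58/5.

58/5


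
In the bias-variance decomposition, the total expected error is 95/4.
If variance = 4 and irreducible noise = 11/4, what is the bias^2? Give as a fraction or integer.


Total error = bias^2 + variance + irreducible noise. So bias^2 = 95/4 - 4 - 11/4 = 17.

17


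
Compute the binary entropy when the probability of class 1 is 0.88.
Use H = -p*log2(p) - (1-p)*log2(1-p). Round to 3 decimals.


H = -0.88*log2(0.88) - 0.12*log2(0.12) = 0.529.

0.529


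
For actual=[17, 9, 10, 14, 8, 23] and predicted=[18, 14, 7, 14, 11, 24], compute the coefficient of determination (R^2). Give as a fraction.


Mean(y) = 27/2. SS_res = 45. SS_tot = 331/2. R^2 = 1 - 45/(331/2) = 241/331.

241/331


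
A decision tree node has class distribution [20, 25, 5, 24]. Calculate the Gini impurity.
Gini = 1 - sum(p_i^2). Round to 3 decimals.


Total = 74. Proportions: 20/74, 25/74, 5/74, 24/74. sum(p_i^2) = 0.2969. Gini = 1 - 0.2969 = 0.7031, which rounds to 0.703.

0.703


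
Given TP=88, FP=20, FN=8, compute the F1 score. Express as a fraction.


Precision = 88/108 = 22/27. Recall = 88/96 = 11/12. F1 = 2*P*R/(P+R) = 44/51.

44/51


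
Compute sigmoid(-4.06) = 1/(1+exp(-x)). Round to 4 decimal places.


sigma(-4.06) = 1/(1+e^(4.06)) = 1/(1+57.974311) = 1/58.974311 = 0.0170.

0.0170


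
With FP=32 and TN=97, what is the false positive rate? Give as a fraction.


FPR = FP / (FP + TN) = 32 / 129 = 32/129.

32/129


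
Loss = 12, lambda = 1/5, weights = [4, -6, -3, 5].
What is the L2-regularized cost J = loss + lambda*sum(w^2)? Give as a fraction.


L2 sq norm = sum(w^2) = 86. J = 12 + 1/5 * 86 = 146/5.

146/5


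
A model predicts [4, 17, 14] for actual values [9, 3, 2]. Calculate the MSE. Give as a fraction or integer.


MSE = (1/3) * ((9-4)^2=25 + (3-17)^2=196 + (2-14)^2=144). Sum = 365. MSE = 365/3.

365/3


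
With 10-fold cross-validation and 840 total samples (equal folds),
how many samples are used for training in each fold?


Each validation fold has 840/10 = 84 samples. Training set = 840 - 84 = 756.

756


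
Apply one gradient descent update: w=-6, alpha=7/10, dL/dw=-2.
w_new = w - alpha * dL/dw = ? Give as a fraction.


w_new = -6 - 7/10 * -2 = -6 - -7/5 = -23/5.

-23/5


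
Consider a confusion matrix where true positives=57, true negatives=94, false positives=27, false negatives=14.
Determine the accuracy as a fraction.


Accuracy = (TP + TN) / (TP + TN + FP + FN) = (57 + 94) / 192 = 151/192.

151/192


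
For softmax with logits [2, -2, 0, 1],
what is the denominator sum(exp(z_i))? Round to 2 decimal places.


Denom = e^2=7.3891 + e^-2=0.1353 + e^0=1.0000 + e^1=2.7183. Sum = 11.2427, which rounds to 11.24.

11.24


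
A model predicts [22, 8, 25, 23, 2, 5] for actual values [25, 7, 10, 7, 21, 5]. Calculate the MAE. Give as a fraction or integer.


MAE = (1/6) * (|25-22|=3 + |7-8|=1 + |10-25|=15 + |7-23|=16 + |21-2|=19 + |5-5|=0). Sum = 54. MAE = 9.

9


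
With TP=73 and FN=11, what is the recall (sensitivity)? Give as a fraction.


Recall = TP / (TP + FN) = 73 / 84 = 73/84.

73/84


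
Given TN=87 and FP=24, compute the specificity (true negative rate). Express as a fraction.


Specificity = TN / (TN + FP) = 87 / 111 = 29/37.

29/37


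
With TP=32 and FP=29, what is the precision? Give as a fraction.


Precision = TP / (TP + FP) = 32 / 61 = 32/61.

32/61


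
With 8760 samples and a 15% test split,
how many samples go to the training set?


Test set = 8760 * 15% = 1314. Training set = 8760 - 1314 = 7446.

7446


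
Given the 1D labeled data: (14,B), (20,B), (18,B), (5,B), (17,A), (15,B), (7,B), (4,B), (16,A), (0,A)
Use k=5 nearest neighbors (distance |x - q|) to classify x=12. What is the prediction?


Distances: |14-12|=2, |20-12|=8, |18-12|=6, |5-12|=7, |17-12|=5, |15-12|=3, |7-12|=5, |4-12|=8, |16-12|=4, |0-12|=12. 5 nearest: (14,B), (15,B), (16,A), (17,A), (7,B). Counts: {'B': 3, 'A': 2}. Majority class: B.

B


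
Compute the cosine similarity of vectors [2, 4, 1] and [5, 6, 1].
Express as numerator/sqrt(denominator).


dot = 35. |a|^2 = 21, |b|^2 = 62. cos = 35/sqrt(1302).

35/sqrt(1302)


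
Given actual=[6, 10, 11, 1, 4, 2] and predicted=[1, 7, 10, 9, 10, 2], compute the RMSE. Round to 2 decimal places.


MSE = 22.5000. RMSE = sqrt(22.5000) = 4.74.

4.74


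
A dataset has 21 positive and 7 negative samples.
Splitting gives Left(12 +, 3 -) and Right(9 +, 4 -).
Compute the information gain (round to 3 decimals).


H(parent) = 0.8113. H(left) = 0.7219, H(right) = 0.8905. Weighted = (15/28)*0.7219 + (13/28)*0.8905 = 0.8002. IG = 0.8113 - 0.8002 = 0.0111, which rounds to 0.011.

0.011


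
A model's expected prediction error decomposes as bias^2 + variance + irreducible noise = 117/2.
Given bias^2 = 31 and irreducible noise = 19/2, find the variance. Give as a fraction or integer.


Total error = bias^2 + variance + irreducible noise. So variance = 117/2 - 31 - 19/2 = 18.

18


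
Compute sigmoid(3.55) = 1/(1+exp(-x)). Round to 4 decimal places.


sigma(3.55) = 1/(1+e^(-3.55)) = 1/(1+0.028725) = 1/1.028725 = 0.9721.

0.9721


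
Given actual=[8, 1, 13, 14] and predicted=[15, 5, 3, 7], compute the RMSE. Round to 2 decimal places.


MSE = 53.5000. RMSE = sqrt(53.5000) = 7.31.

7.31


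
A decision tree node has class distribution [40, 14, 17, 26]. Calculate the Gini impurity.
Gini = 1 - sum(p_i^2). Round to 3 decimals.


Total = 97. Proportions: 40/97, 14/97, 17/97, 26/97. sum(p_i^2) = 0.2934. Gini = 1 - 0.2934 = 0.7066, which rounds to 0.707.

0.707


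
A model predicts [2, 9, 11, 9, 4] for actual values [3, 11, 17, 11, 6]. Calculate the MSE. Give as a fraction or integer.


MSE = (1/5) * ((3-2)^2=1 + (11-9)^2=4 + (17-11)^2=36 + (11-9)^2=4 + (6-4)^2=4). Sum = 49. MSE = 49/5.

49/5


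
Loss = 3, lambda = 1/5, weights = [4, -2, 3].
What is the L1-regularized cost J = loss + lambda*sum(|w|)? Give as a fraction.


L1 norm = sum(|w|) = 9. J = 3 + 1/5 * 9 = 24/5.

24/5


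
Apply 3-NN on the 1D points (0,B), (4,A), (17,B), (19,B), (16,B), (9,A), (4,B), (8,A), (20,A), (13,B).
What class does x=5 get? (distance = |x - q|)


Distances: |0-5|=5, |4-5|=1, |17-5|=12, |19-5|=14, |16-5|=11, |9-5|=4, |4-5|=1, |8-5|=3, |20-5|=15, |13-5|=8. 3 nearest: (4,A), (4,B), (8,A). Counts: {'A': 2, 'B': 1}. Majority class: A.

A


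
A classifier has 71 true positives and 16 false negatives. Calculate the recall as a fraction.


Recall = TP / (TP + FN) = 71 / 87 = 71/87.

71/87


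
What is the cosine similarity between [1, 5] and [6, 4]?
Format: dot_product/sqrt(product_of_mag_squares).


dot = 26. |a|^2 = 26, |b|^2 = 52. cos = 26/sqrt(1352).

26/sqrt(1352)


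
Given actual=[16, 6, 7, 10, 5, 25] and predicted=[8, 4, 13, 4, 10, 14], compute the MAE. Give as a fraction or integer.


MAE = (1/6) * (|16-8|=8 + |6-4|=2 + |7-13|=6 + |10-4|=6 + |5-10|=5 + |25-14|=11). Sum = 38. MAE = 19/3.

19/3


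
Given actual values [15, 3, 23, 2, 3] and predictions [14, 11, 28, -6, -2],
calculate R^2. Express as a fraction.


Mean(y) = 46/5. SS_res = 179. SS_tot = 1764/5. R^2 = 1 - 179/(1764/5) = 869/1764.

869/1764


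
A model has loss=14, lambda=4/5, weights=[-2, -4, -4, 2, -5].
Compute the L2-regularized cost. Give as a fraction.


L2 sq norm = sum(w^2) = 65. J = 14 + 4/5 * 65 = 66.

66


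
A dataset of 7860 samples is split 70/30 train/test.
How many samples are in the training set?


Test set = 7860 * 30% = 2358. Training set = 7860 - 2358 = 5502.

5502


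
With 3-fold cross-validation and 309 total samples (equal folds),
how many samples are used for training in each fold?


Each validation fold has 309/3 = 103 samples. Training set = 309 - 103 = 206.

206


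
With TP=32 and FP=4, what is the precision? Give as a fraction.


Precision = TP / (TP + FP) = 32 / 36 = 8/9.

8/9


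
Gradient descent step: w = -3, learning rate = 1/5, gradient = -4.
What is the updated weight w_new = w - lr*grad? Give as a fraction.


w_new = -3 - 1/5 * -4 = -3 - -4/5 = -11/5.

-11/5


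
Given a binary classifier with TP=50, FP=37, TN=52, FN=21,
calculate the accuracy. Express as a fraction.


Accuracy = (TP + TN) / (TP + TN + FP + FN) = (50 + 52) / 160 = 51/80.

51/80


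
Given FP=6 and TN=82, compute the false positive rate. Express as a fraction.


FPR = FP / (FP + TN) = 6 / 88 = 3/44.

3/44


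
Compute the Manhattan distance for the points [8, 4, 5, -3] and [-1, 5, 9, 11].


d = sum of absolute differences: |8--1|=9 + |4-5|=1 + |5-9|=4 + |-3-11|=14 = 28.

28


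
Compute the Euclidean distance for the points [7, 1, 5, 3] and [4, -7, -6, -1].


d = sqrt(sum of squared differences). (7-4)^2=9, (1--7)^2=64, (5--6)^2=121, (3--1)^2=16. Sum = 210.

sqrt(210)


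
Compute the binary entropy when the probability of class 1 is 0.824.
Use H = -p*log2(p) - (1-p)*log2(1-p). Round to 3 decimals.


H = -0.824*log2(0.824) - 0.176*log2(0.176) = 0.671.

0.671


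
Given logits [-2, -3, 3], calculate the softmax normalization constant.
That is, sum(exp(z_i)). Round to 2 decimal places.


Denom = e^-2=0.1353 + e^-3=0.0498 + e^3=20.0855. Sum = 20.2706, which rounds to 20.27.

20.27


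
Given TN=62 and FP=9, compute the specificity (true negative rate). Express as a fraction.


Specificity = TN / (TN + FP) = 62 / 71 = 62/71.

62/71


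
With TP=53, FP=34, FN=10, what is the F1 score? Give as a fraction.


Precision = 53/87 = 53/87. Recall = 53/63 = 53/63. F1 = 2*P*R/(P+R) = 53/75.

53/75


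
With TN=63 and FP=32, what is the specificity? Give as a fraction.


Specificity = TN / (TN + FP) = 63 / 95 = 63/95.

63/95


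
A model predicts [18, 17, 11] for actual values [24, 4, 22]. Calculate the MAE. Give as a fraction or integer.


MAE = (1/3) * (|24-18|=6 + |4-17|=13 + |22-11|=11). Sum = 30. MAE = 10.

10


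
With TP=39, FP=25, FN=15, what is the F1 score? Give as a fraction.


Precision = 39/64 = 39/64. Recall = 39/54 = 13/18. F1 = 2*P*R/(P+R) = 39/59.

39/59


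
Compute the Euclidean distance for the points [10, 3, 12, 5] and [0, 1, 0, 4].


d = sqrt(sum of squared differences). (10-0)^2=100, (3-1)^2=4, (12-0)^2=144, (5-4)^2=1. Sum = 249.

sqrt(249)


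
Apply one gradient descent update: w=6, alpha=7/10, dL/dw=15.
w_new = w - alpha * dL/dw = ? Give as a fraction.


w_new = 6 - 7/10 * 15 = 6 - 21/2 = -9/2.

-9/2


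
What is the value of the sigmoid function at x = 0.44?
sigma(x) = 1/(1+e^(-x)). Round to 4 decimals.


sigma(0.44) = 1/(1+e^(-0.44)) = 1/(1+0.644036) = 1/1.644036 = 0.6083.

0.6083


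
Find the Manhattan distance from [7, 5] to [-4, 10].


d = sum of absolute differences: |7--4|=11 + |5-10|=5 = 16.

16


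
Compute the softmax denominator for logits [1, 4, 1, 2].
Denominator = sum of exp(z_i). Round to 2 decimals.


Denom = e^1=2.7183 + e^4=54.5982 + e^1=2.7183 + e^2=7.3891. Sum = 67.4239, which rounds to 67.42.

67.42


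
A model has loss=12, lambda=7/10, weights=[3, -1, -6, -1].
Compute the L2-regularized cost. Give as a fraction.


L2 sq norm = sum(w^2) = 47. J = 12 + 7/10 * 47 = 449/10.

449/10


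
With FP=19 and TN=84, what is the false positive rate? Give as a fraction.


FPR = FP / (FP + TN) = 19 / 103 = 19/103.

19/103


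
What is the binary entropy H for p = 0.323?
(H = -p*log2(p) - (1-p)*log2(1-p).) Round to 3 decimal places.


H = -0.323*log2(0.323) - 0.677*log2(0.677) = 0.908.

0.908


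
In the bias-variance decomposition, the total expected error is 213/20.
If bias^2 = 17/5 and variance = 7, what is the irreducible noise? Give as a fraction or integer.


Total error = bias^2 + variance + irreducible noise. So irreducible noise = 213/20 - 17/5 - 7 = 1/4.

1/4


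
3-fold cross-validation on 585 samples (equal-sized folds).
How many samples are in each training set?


Each validation fold has 585/3 = 195 samples. Training set = 585 - 195 = 390.

390


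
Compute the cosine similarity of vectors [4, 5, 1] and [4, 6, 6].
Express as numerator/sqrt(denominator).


dot = 52. |a|^2 = 42, |b|^2 = 88. cos = 52/sqrt(3696).

52/sqrt(3696)


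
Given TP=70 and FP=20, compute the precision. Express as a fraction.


Precision = TP / (TP + FP) = 70 / 90 = 7/9.

7/9


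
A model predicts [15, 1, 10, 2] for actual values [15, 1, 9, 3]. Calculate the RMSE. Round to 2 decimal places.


MSE = 0.5000. RMSE = sqrt(0.5000) = 0.71.

0.71


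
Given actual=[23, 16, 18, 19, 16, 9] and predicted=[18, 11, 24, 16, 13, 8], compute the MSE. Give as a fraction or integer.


MSE = (1/6) * ((23-18)^2=25 + (16-11)^2=25 + (18-24)^2=36 + (19-16)^2=9 + (16-13)^2=9 + (9-8)^2=1). Sum = 105. MSE = 35/2.

35/2


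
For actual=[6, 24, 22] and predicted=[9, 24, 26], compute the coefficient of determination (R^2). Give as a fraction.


Mean(y) = 52/3. SS_res = 25. SS_tot = 584/3. R^2 = 1 - 25/(584/3) = 509/584.

509/584


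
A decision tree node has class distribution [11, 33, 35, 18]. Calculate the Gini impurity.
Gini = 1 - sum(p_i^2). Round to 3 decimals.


Total = 97. Proportions: 11/97, 33/97, 35/97, 18/97. sum(p_i^2) = 0.2932. Gini = 1 - 0.2932 = 0.7068, which rounds to 0.707.

0.707


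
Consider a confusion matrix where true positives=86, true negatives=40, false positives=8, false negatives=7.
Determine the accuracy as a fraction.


Accuracy = (TP + TN) / (TP + TN + FP + FN) = (86 + 40) / 141 = 42/47.

42/47


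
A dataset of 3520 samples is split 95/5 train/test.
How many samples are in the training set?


Test set = 3520 * 5% = 176. Training set = 3520 - 176 = 3344.

3344


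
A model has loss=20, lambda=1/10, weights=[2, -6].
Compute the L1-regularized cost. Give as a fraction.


L1 norm = sum(|w|) = 8. J = 20 + 1/10 * 8 = 104/5.

104/5


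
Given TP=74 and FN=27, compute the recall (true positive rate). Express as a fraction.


Recall = TP / (TP + FN) = 74 / 101 = 74/101.

74/101


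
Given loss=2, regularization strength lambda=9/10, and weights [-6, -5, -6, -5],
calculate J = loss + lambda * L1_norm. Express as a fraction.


L1 norm = sum(|w|) = 22. J = 2 + 9/10 * 22 = 109/5.

109/5


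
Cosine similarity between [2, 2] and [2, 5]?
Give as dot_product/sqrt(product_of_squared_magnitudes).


dot = 14. |a|^2 = 8, |b|^2 = 29. cos = 14/sqrt(232).

14/sqrt(232)


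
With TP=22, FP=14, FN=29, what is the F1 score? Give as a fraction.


Precision = 22/36 = 11/18. Recall = 22/51 = 22/51. F1 = 2*P*R/(P+R) = 44/87.

44/87


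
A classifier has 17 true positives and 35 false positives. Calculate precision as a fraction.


Precision = TP / (TP + FP) = 17 / 52 = 17/52.

17/52


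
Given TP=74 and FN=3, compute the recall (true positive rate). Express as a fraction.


Recall = TP / (TP + FN) = 74 / 77 = 74/77.

74/77


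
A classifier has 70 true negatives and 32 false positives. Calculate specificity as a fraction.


Specificity = TN / (TN + FP) = 70 / 102 = 35/51.

35/51


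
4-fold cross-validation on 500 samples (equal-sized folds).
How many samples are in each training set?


Each validation fold has 500/4 = 125 samples. Training set = 500 - 125 = 375.

375


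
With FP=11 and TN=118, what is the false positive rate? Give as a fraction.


FPR = FP / (FP + TN) = 11 / 129 = 11/129.

11/129


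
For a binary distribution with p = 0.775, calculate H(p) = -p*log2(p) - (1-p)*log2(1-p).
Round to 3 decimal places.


H = -0.775*log2(0.775) - 0.225*log2(0.225) = 0.769.

0.769


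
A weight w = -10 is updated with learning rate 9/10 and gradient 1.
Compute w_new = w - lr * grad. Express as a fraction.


w_new = -10 - 9/10 * 1 = -10 - 9/10 = -109/10.

-109/10


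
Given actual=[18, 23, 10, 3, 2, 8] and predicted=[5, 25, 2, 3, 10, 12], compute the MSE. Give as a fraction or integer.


MSE = (1/6) * ((18-5)^2=169 + (23-25)^2=4 + (10-2)^2=64 + (3-3)^2=0 + (2-10)^2=64 + (8-12)^2=16). Sum = 317. MSE = 317/6.

317/6


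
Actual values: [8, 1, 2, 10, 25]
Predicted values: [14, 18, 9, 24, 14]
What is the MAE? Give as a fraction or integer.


MAE = (1/5) * (|8-14|=6 + |1-18|=17 + |2-9|=7 + |10-24|=14 + |25-14|=11). Sum = 55. MAE = 11.

11


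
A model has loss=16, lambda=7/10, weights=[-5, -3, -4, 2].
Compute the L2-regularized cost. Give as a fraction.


L2 sq norm = sum(w^2) = 54. J = 16 + 7/10 * 54 = 269/5.

269/5


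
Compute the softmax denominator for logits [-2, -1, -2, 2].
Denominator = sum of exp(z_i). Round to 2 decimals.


Denom = e^-2=0.1353 + e^-1=0.3679 + e^-2=0.1353 + e^2=7.3891. Sum = 8.0276, which rounds to 8.03.

8.03


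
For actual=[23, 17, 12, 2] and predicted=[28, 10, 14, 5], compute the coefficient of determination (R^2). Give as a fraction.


Mean(y) = 27/2. SS_res = 87. SS_tot = 237. R^2 = 1 - 87/(237) = 50/79.

50/79


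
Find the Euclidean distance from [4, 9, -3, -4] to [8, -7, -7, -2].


d = sqrt(sum of squared differences). (4-8)^2=16, (9--7)^2=256, (-3--7)^2=16, (-4--2)^2=4. Sum = 292.

sqrt(292)


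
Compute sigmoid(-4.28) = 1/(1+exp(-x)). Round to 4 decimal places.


sigma(-4.28) = 1/(1+e^(4.28)) = 1/(1+72.240440) = 1/73.240440 = 0.0137.

0.0137


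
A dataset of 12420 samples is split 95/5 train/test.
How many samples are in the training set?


Test set = 12420 * 5% = 621. Training set = 12420 - 621 = 11799.

11799


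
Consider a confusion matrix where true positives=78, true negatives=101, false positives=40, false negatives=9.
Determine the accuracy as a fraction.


Accuracy = (TP + TN) / (TP + TN + FP + FN) = (78 + 101) / 228 = 179/228.

179/228


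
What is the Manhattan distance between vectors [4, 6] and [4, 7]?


d = sum of absolute differences: |4-4|=0 + |6-7|=1 = 1.

1


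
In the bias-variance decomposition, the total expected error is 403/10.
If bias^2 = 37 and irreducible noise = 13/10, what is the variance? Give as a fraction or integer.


Total error = bias^2 + variance + irreducible noise. So variance = 403/10 - 37 - 13/10 = 2.

2


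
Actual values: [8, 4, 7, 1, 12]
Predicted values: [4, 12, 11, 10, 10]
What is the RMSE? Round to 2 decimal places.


MSE = 36.2000. RMSE = sqrt(36.2000) = 6.02.

6.02


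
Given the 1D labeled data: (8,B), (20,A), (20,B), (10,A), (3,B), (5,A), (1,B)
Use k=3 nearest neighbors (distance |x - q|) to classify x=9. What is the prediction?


Distances: |8-9|=1, |20-9|=11, |20-9|=11, |10-9|=1, |3-9|=6, |5-9|=4, |1-9|=8. 3 nearest: (10,A), (8,B), (5,A). Counts: {'A': 2, 'B': 1}. Majority class: A.

A


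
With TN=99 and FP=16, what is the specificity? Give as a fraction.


Specificity = TN / (TN + FP) = 99 / 115 = 99/115.

99/115


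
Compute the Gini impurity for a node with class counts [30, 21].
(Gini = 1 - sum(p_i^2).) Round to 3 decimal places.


Total = 51. Proportions: 30/51, 21/51. sum(p_i^2) = 0.5156. Gini = 1 - 0.5156 = 0.4844, which rounds to 0.484.

0.484


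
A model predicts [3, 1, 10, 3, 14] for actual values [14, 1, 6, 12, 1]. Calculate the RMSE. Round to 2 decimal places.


MSE = 77.4000. RMSE = sqrt(77.4000) = 8.80.

8.80


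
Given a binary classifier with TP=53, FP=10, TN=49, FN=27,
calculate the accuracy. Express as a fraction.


Accuracy = (TP + TN) / (TP + TN + FP + FN) = (53 + 49) / 139 = 102/139.

102/139


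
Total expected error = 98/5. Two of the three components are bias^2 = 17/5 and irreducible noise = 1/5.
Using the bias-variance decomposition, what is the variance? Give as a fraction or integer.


Total error = bias^2 + variance + irreducible noise. So variance = 98/5 - 17/5 - 1/5 = 16.

16


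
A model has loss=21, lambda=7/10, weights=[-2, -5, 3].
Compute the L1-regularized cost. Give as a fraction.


L1 norm = sum(|w|) = 10. J = 21 + 7/10 * 10 = 28.

28


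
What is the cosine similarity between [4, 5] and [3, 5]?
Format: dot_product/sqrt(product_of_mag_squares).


dot = 37. |a|^2 = 41, |b|^2 = 34. cos = 37/sqrt(1394).

37/sqrt(1394)


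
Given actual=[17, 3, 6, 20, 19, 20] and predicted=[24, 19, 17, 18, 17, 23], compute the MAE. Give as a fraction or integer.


MAE = (1/6) * (|17-24|=7 + |3-19|=16 + |6-17|=11 + |20-18|=2 + |19-17|=2 + |20-23|=3). Sum = 41. MAE = 41/6.

41/6


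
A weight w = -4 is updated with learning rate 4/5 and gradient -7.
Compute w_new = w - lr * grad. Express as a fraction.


w_new = -4 - 4/5 * -7 = -4 - -28/5 = 8/5.

8/5


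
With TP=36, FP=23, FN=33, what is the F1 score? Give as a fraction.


Precision = 36/59 = 36/59. Recall = 36/69 = 12/23. F1 = 2*P*R/(P+R) = 9/16.

9/16


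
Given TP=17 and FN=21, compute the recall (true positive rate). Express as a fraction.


Recall = TP / (TP + FN) = 17 / 38 = 17/38.

17/38


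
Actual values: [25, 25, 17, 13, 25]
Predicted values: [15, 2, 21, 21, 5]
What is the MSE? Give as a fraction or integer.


MSE = (1/5) * ((25-15)^2=100 + (25-2)^2=529 + (17-21)^2=16 + (13-21)^2=64 + (25-5)^2=400). Sum = 1109. MSE = 1109/5.

1109/5


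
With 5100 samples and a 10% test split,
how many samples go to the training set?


Test set = 5100 * 10% = 510. Training set = 5100 - 510 = 4590.

4590


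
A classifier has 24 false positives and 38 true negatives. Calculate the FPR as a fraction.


FPR = FP / (FP + TN) = 24 / 62 = 12/31.

12/31


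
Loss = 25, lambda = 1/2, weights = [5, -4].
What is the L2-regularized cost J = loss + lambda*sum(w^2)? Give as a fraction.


L2 sq norm = sum(w^2) = 41. J = 25 + 1/2 * 41 = 91/2.

91/2


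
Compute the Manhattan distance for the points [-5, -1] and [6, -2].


d = sum of absolute differences: |-5-6|=11 + |-1--2|=1 = 12.

12


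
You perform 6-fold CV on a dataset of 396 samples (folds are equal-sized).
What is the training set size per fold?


Each validation fold has 396/6 = 66 samples. Training set = 396 - 66 = 330.

330


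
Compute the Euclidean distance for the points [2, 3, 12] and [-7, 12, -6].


d = sqrt(sum of squared differences). (2--7)^2=81, (3-12)^2=81, (12--6)^2=324. Sum = 486.

sqrt(486)


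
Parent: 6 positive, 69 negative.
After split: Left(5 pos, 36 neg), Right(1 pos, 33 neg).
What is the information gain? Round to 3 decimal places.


H(parent) = 0.4022. H(left) = 0.5349, H(right) = 0.1914. Weighted = (41/75)*0.5349 + (34/75)*0.1914 = 0.3792. IG = 0.4022 - 0.3792 = 0.0230, which rounds to 0.023.

0.023


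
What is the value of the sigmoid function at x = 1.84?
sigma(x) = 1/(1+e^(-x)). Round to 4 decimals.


sigma(1.84) = 1/(1+e^(-1.84)) = 1/(1+0.158817) = 1/1.158817 = 0.8629.

0.8629


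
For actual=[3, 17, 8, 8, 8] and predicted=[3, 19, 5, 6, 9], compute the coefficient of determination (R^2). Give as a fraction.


Mean(y) = 44/5. SS_res = 18. SS_tot = 514/5. R^2 = 1 - 18/(514/5) = 212/257.

212/257


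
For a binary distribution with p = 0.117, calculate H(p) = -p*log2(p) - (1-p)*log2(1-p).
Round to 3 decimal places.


H = -0.117*log2(0.117) - 0.883*log2(0.883) = 0.521.

0.521


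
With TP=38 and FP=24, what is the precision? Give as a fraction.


Precision = TP / (TP + FP) = 38 / 62 = 19/31.

19/31


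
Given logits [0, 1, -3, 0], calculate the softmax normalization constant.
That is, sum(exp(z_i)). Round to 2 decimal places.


Denom = e^0=1.0000 + e^1=2.7183 + e^-3=0.0498 + e^0=1.0000. Sum = 4.7681, which rounds to 4.77.

4.77


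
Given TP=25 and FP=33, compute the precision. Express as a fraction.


Precision = TP / (TP + FP) = 25 / 58 = 25/58.

25/58


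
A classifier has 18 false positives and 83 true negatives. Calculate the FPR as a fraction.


FPR = FP / (FP + TN) = 18 / 101 = 18/101.

18/101


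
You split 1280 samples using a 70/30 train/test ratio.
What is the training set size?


Test set = 1280 * 30% = 384. Training set = 1280 - 384 = 896.

896


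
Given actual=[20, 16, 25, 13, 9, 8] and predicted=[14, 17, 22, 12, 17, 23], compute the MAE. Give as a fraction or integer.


MAE = (1/6) * (|20-14|=6 + |16-17|=1 + |25-22|=3 + |13-12|=1 + |9-17|=8 + |8-23|=15). Sum = 34. MAE = 17/3.

17/3


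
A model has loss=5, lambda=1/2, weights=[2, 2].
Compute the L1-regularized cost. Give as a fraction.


L1 norm = sum(|w|) = 4. J = 5 + 1/2 * 4 = 7.

7


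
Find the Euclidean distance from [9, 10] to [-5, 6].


d = sqrt(sum of squared differences). (9--5)^2=196, (10-6)^2=16. Sum = 212.

sqrt(212)


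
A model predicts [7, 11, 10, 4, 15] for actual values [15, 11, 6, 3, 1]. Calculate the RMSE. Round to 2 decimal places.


MSE = 55.4000. RMSE = sqrt(55.4000) = 7.44.

7.44


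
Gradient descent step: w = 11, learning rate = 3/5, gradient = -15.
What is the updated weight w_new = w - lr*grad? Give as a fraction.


w_new = 11 - 3/5 * -15 = 11 - -9 = 20.

20


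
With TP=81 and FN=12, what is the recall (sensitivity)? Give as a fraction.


Recall = TP / (TP + FN) = 81 / 93 = 27/31.

27/31


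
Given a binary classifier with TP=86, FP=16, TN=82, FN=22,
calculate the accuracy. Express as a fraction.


Accuracy = (TP + TN) / (TP + TN + FP + FN) = (86 + 82) / 206 = 84/103.

84/103


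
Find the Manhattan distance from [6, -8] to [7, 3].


d = sum of absolute differences: |6-7|=1 + |-8-3|=11 = 12.

12


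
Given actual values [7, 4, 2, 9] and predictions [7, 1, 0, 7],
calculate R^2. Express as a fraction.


Mean(y) = 11/2. SS_res = 17. SS_tot = 29. R^2 = 1 - 17/(29) = 12/29.

12/29
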